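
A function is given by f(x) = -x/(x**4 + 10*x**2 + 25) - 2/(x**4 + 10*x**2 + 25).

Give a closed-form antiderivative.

An antiderivative is F(x) = (-10*x - 2*sqrt(5)*(x**2 + 5)*atan(sqrt(5)*x/5) + 25)/(50*(x**2 + 5)).

The integrand splits into summands that can be handled one at a time.
Check: d/dx[(-10*x - 2*sqrt(5)*(x**2 + 5)*atan(sqrt(5)*x/5) + 25)/(50*(x**2 + 5))] = (-x - 2)/(x**4 + 10*x**2 + 25), which equals f(x).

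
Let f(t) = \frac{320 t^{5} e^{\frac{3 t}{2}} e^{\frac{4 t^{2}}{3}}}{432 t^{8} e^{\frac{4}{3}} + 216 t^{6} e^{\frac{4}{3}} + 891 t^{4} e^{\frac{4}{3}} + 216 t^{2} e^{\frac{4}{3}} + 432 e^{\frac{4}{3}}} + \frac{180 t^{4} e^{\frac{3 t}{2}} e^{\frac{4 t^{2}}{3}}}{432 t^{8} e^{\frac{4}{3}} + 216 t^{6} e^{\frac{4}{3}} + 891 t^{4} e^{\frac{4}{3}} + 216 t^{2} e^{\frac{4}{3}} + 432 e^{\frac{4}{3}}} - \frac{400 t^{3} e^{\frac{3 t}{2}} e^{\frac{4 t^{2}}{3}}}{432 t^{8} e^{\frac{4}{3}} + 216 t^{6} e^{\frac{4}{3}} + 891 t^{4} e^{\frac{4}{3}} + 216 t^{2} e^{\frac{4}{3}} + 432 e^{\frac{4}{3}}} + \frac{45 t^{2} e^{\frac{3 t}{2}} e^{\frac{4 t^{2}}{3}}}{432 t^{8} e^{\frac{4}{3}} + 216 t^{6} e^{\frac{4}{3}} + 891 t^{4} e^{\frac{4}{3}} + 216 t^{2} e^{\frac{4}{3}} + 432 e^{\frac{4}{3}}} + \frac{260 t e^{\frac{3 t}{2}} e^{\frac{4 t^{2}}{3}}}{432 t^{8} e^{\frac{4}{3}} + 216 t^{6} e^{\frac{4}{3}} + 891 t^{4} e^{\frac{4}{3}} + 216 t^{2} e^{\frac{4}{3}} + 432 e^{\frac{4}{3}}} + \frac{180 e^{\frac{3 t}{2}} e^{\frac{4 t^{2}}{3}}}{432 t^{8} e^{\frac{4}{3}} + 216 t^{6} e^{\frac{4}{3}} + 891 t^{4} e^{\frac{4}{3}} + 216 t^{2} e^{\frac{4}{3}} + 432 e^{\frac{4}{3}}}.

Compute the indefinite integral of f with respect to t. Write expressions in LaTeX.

f has the shape u'v + uv' for u = \frac{5}{9 \left(2 t^{4} + \frac{t^{2}}{2} + 2\right)} and v = e^{\frac{4 t^{2}}{3} + \frac{3 t}{2} - \frac{4}{3}} — it is the derivative of the product u*v.
Check: d/dt[\frac{5 e^{\frac{4 t^{2}}{3} + \frac{3 t}{2} - \frac{4}{3}}}{9 \left(2 t^{4} + \frac{t^{2}}{2} + 2\right)}] = \frac{\frac{320 t^{5} e^{\frac{3 t}{2}} e^{\frac{4 t^{2}}{3}}}{e^{\frac{4}{3}}} + \frac{180 t^{4} e^{\frac{3 t}{2}} e^{\frac{4 t^{2}}{3}}}{e^{\frac{4}{3}}} - \frac{400 t^{3} e^{\frac{3 t}{2}} e^{\frac{4 t^{2}}{3}}}{e^{\frac{4}{3}}} + \frac{45 t^{2} e^{\frac{3 t}{2}} e^{\frac{4 t^{2}}{3}}}{e^{\frac{4}{3}}} + \frac{260 t e^{\frac{3 t}{2}} e^{\frac{4 t^{2}}{3}}}{e^{\frac{4}{3}}} + \frac{180 e^{\frac{3 t}{2}} e^{\frac{4 t^{2}}{3}}}{e^{\frac{4}{3}}}}{432 t^{8} + 216 t^{6} + 891 t^{4} + 216 t^{2} + 432}, which equals f(t).

F(t) = \frac{5 e^{\frac{4 t^{2}}{3} + \frac{3 t}{2} - \frac{4}{3}}}{9 \left(2 t^{4} + \frac{t^{2}}{2} + 2\right)} + C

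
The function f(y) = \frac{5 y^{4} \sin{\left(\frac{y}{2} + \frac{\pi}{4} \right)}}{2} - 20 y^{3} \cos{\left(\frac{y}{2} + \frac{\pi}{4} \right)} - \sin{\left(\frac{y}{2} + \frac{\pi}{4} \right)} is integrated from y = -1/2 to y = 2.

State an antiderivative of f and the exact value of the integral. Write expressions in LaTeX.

Antiderivative: F(y) = - 5 y^{4} \cos{\left(\frac{y}{2} + \frac{\pi}{4} \right)} + 2 \cos{\left(\frac{y}{2} + \frac{\pi}{4} \right)}; value = - \frac{27 \sin{\left(\frac{1}{4} + \frac{\pi}{4} \right)}}{16} - 78 \cos{\left(\frac{\pi}{4} + 1 \right)}

Recognize the product-rule pattern: f = u'v + uv' with u = 2 - 5 y^{4}, v = \cos{\left(\frac{y}{2} + \frac{\pi}{4} \right)}, so integration by parts undoes it.
F(y) = - 5 y^{4} \cos{\left(\frac{y}{2} + \frac{\pi}{4} \right)} + 2 \cos{\left(\frac{y}{2} + \frac{\pi}{4} \right)} is an antiderivative of f.
Check: d/dy[- 5 y^{4} \cos{\left(\frac{y}{2} + \frac{\pi}{4} \right)} + 2 \cos{\left(\frac{y}{2} + \frac{\pi}{4} \right)}] = \frac{5 y^{4} \sin{\left(\frac{y}{2} + \frac{\pi}{4} \right)}}{2} - 20 y^{3} \cos{\left(\frac{y}{2} + \frac{\pi}{4} \right)} - \sin{\left(\frac{y}{2} + \frac{\pi}{4} \right)} = f(y).
F(2) = - 78 \cos{\left(\frac{\pi}{4} + 1 \right)}; F(-1/2) = \frac{27 \sin{\left(\frac{1}{4} + \frac{\pi}{4} \right)}}{16}.
Integral = F(2) - F(-1/2) = - \frac{27 \sin{\left(\frac{1}{4} + \frac{\pi}{4} \right)}}{16} - 78 \cos{\left(\frac{\pi}{4} + 1 \right)}.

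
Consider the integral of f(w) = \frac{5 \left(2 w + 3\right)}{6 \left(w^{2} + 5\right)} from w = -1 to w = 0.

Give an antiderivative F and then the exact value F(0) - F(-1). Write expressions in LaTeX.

Antiderivative: F(w) = \frac{5 \log{\left(w^{2} + 5 \right)}}{6} + \frac{\sqrt{5} \operatorname{atan}{\left(\frac{\sqrt{5} w}{5} \right)}}{2}; value = - \frac{5 \log{\left(6 \right)}}{6} + \frac{\sqrt{5} \operatorname{atan}{\left(\frac{\sqrt{5}}{5} \right)}}{2} + \frac{5 \log{\left(5 \right)}}{6}

Since d/dw undoes antidifferentiation here, F'(w) = f(w) is required of F(w).
F(w) = \frac{5 \log{\left(w^{2} + 5 \right)}}{6} + \frac{\sqrt{5} \operatorname{atan}{\left(\frac{\sqrt{5} w}{5} \right)}}{2} is an antiderivative of f.
Check: d/dw[\frac{5 \log{\left(w^{2} + 5 \right)}}{6} + \frac{\sqrt{5} \operatorname{atan}{\left(\frac{\sqrt{5} w}{5} \right)}}{2}] = \frac{10 w + 15}{6 w^{2} + 30}, which equals f(w).
F(0) = \frac{5 \log{\left(5 \right)}}{6}; F(-1) = - \frac{\sqrt{5} \operatorname{atan}{\left(\frac{\sqrt{5}}{5} \right)}}{2} + \frac{5 \log{\left(6 \right)}}{6}.
Integral = F(0) - F(-1) = - \frac{5 \log{\left(6 \right)}}{6} + \frac{\sqrt{5} \operatorname{atan}{\left(\frac{\sqrt{5}}{5} \right)}}{2} + \frac{5 \log{\left(5 \right)}}{6}.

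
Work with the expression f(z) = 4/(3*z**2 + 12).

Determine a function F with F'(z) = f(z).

An antiderivative is F(z) = 2*atan(z/2)/3.

A candidate is checked by its d/dz: the result must match f(z).
Check: d/dz[2*atan(z/2)/3] = 4/(3*z**2 + 12) = f(z).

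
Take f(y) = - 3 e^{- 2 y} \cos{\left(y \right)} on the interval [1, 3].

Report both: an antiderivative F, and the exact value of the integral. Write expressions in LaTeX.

An antiderivative F(y) passes only if d/dy[F] lands on f(y) exactly.
F(y) = - \frac{3 e^{- 2 y} \sin{\left(y \right)}}{5} + \frac{6 e^{- 2 y} \cos{\left(y \right)}}{5} is an antiderivative of f.
Check: d/dy[- \frac{3 e^{- 2 y} \sin{\left(y \right)}}{5} + \frac{6 e^{- 2 y} \cos{\left(y \right)}}{5}] = - 3 e^{- 2 y} \cos{\left(y \right)} = f(y).
F(3) = \frac{6 \cos{\left(3 \right)}}{5 e^{6}} - \frac{3 \sin{\left(3 \right)}}{5 e^{6}}; F(1) = - \frac{3 \sin{\left(1 \right)}}{5 e^{2}} + \frac{6 \cos{\left(1 \right)}}{5 e^{2}}.
Integral = F(3) - F(1) = - \frac{6 \cos{\left(1 \right)}}{5 e^{2}} + \frac{6 \cos{\left(3 \right)}}{5 e^{6}} - \frac{3 \sin{\left(3 \right)}}{5 e^{6}} + \frac{3 \sin{\left(1 \right)}}{5 e^{2}}.

Antiderivative: F(y) = - \frac{3 e^{- 2 y} \sin{\left(y \right)}}{5} + \frac{6 e^{- 2 y} \cos{\left(y \right)}}{5}; value = - \frac{6 \cos{\left(1 \right)}}{5 e^{2}} + \frac{6 \cos{\left(3 \right)}}{5 e^{6}} - \frac{3 \sin{\left(3 \right)}}{5 e^{6}} + \frac{3 \sin{\left(1 \right)}}{5 e^{2}}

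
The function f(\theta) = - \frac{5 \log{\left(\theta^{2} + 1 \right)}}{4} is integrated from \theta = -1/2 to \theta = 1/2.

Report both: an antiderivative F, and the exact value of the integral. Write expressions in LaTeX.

Any candidate F(\theta) must reproduce f(\theta) exactly when differentiated.
F(\theta) = - \frac{5 \left(\theta \log{\left(\theta^{2} + 1 \right)} - 2 \theta + 2 \operatorname{atan}{\left(\theta \right)}\right)}{4} is an antiderivative of f.
Check: d/d\theta[- \frac{5 \left(\theta \log{\left(\theta^{2} + 1 \right)} - 2 \theta + 2 \operatorname{atan}{\left(\theta \right)}\right)}{4}] = - \frac{5 \log{\left(\theta^{2} + 1 \right)}}{4} = f(\theta).
F(1/2) = - \frac{5 \operatorname{atan}{\left(\frac{1}{2} \right)}}{2} - \frac{5 \log{\left(\frac{5}{4} \right)}}{8} + \frac{5}{4}; F(-1/2) = - \frac{5}{4} + \frac{5 \log{\left(\frac{5}{4} \right)}}{8} + \frac{5 \operatorname{atan}{\left(\frac{1}{2} \right)}}{2}.
Integral = F(1/2) - F(-1/2) = - 5 \operatorname{atan}{\left(\frac{1}{2} \right)} - \frac{5 \log{\left(\frac{5}{4} \right)}}{4} + \frac{5}{2}.

Antiderivative: F(\theta) = - \frac{5 \left(\theta \log{\left(\theta^{2} + 1 \right)} - 2 \theta + 2 \operatorname{atan}{\left(\theta \right)}\right)}{4}; value = - 5 \operatorname{atan}{\left(\frac{1}{2} \right)} - \frac{5 \log{\left(\frac{5}{4} \right)}}{4} + \frac{5}{2}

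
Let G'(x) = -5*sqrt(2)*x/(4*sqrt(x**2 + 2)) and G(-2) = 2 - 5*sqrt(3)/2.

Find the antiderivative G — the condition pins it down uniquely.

G(x) = -(5*sqrt(2)*sqrt(x**2 + 2) - 8)/4

G'(x) matches the chain-rule pattern g'(h)*h' with inner function h(x) = x**2/2 + 1; substituting u = h(x) collapses the integral.
A general antiderivative is -5*sqrt(x**2/2 + 1)/2 + C.
The condition gives C = 2 - 5*sqrt(3)/2 - (-5*sqrt(3)/2) = 2.
So G(x) = -(5*sqrt(2)*sqrt(x**2 + 2) - 8)/4.
Check: d/dx[-(5*sqrt(2)*sqrt(x**2 + 2) - 8)/4] = -5*sqrt(2)*x/(4*sqrt(x**2 + 2)) = G'(x).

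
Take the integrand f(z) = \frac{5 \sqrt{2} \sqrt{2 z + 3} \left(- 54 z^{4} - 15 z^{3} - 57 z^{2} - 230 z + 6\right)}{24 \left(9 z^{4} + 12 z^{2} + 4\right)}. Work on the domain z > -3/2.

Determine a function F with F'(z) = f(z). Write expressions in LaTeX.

Differentiate the proposed F(z) back; it has to land on f(z) exactly.
Check: d/dz[- \frac{5 \sqrt{2} \left(2 z + 3\right)^{\frac{5}{2}} \left(3 z - 2\right)}{24 \left(3 z^{2} + 2\right)}] = \frac{- 270 \sqrt{2} z^{4} \sqrt{2 z + 3} - 75 \sqrt{2} z^{3} \sqrt{2 z + 3} - 285 \sqrt{2} z^{2} \sqrt{2 z + 3} - 1150 \sqrt{2} z \sqrt{2 z + 3} + 30 \sqrt{2} \sqrt{2 z + 3}}{216 z^{4} + 288 z^{2} + 96}, which equals f(z).

An antiderivative is F(z) = - \frac{5 \sqrt{2} \left(2 z + 3\right)^{\frac{5}{2}} \left(3 z - 2\right)}{24 \left(3 z^{2} + 2\right)}.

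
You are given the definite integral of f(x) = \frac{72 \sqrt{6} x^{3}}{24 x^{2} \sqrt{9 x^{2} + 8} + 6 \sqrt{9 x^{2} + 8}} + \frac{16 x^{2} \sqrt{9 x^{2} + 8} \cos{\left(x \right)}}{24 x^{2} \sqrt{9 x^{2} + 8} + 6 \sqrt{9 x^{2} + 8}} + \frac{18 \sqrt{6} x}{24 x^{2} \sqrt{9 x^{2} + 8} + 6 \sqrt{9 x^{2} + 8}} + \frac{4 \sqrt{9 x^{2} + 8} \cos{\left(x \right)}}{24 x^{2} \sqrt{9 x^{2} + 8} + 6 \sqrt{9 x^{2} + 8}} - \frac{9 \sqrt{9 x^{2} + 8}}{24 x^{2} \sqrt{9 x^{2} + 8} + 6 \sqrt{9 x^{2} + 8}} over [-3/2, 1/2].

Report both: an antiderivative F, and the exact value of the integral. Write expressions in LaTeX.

Integrate term by term and add the pieces.
F(x) = \frac{4 \sqrt{6} \sqrt{9 x^{2} + 8} + 8 \sin{\left(x \right)} - 9 \operatorname{atan}{\left(2 x \right)}}{12} is an antiderivative of f.
Check: d/dx[\frac{4 \sqrt{6} \sqrt{9 x^{2} + 8} + 8 \sin{\left(x \right)} - 9 \operatorname{atan}{\left(2 x \right)}}{12}] = \frac{72 \sqrt{6} x^{3} + 16 x^{2} \sqrt{9 x^{2} + 8} \cos{\left(x \right)} + 18 \sqrt{6} x + 4 \sqrt{9 x^{2} + 8} \cos{\left(x \right)} - 9 \sqrt{9 x^{2} + 8}}{24 x^{2} \sqrt{9 x^{2} + 8} + 6 \sqrt{9 x^{2} + 8}}, which equals f(x).
F(1/2) = - \frac{3 \pi}{16} + \frac{2 \sin{\left(\frac{1}{2} \right)}}{3} + \frac{\sqrt{246}}{6}; F(-3/2) = - \frac{2 \sin{\left(\frac{3}{2} \right)}}{3} + \frac{3 \operatorname{atan}{\left(3 \right)}}{4} + \frac{\sqrt{678}}{6}.
Integral = F(1/2) - F(-3/2) = - \frac{\sqrt{678}}{6} - \frac{3 \operatorname{atan}{\left(3 \right)}}{4} - \frac{3 \pi}{16} + \frac{2 \sin{\left(\frac{1}{2} \right)}}{3} + \frac{2 \sin{\left(\frac{3}{2} \right)}}{3} + \frac{\sqrt{246}}{6}.

Antiderivative: F(x) = \frac{4 \sqrt{6} \sqrt{9 x^{2} + 8} + 8 \sin{\left(x \right)} - 9 \operatorname{atan}{\left(2 x \right)}}{12}; value = - \frac{\sqrt{678}}{6} - \frac{3 \operatorname{atan}{\left(3 \right)}}{4} - \frac{3 \pi}{16} + \frac{2 \sin{\left(\frac{1}{2} \right)}}{3} + \frac{2 \sin{\left(\frac{3}{2} \right)}}{3} + \frac{\sqrt{246}}{6}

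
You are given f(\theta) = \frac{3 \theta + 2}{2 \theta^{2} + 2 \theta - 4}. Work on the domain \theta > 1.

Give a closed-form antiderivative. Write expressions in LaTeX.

Factor the denominator (2 \left(\theta - 1\right) \left(\theta + 2\right)) and decompose: f = \frac{2}{3 \left(\theta + 2\right)} + \frac{5}{6 \left(\theta - 1\right)}; each piece integrates to a log, atan, or power term.
Check: d/d\theta[\frac{5 \log{\left(\theta - 1 \right)}}{6} + \frac{2 \log{\left(\theta + 2 \right)}}{3}] = \frac{3 \theta + 2}{2 \theta^{2} + 2 \theta - 4} = f(\theta).

An antiderivative is F(\theta) = \frac{5 \log{\left(\theta - 1 \right)}}{6} + \frac{2 \log{\left(\theta + 2 \right)}}{3}.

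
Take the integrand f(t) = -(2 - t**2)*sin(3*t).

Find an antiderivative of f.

An antiderivative is F(t) = -t**2*cos(3*t)/3 + 2*t*sin(3*t)/9 + 20*cos(3*t)/27.

A first test for any F(t): its t-derivative must equal f(t) identically.
Check: d/dt[-t**2*cos(3*t)/3 + 2*t*sin(3*t)/9 + 20*cos(3*t)/27] = t**2*sin(3*t) - 2*sin(3*t), which equals f(t).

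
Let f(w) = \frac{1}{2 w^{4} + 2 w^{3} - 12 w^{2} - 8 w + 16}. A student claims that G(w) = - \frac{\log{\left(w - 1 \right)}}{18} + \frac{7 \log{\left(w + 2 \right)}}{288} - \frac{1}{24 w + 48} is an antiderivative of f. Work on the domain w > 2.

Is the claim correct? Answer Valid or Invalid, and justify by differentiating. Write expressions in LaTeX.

Invalid: d/dw[G] - f = - \frac{1}{32 w - 64}, which is not 0.

d/dw[G] = \frac{- w^{2} - 5 w - 10}{32 w^{3} + 96 w^{2} - 128}
d/dw[G] - f(w) = - \frac{1}{32 w - 64} != 0.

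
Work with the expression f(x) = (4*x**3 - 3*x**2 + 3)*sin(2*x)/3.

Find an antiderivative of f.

An antiderivative is F(x) = -2*x**3*cos(2*x)/3 + x**2*sin(2*x) + x**2*cos(2*x)/2 - x*sin(2*x)/2 + x*cos(2*x) - sin(2*x)/2 - 3*cos(2*x)/4.

An antiderivative F(x) passes only if d/dx[F] lands on f(x) exactly.
Check: d/dx[-2*x**3*cos(2*x)/3 + x**2*sin(2*x) + x**2*cos(2*x)/2 - x*sin(2*x)/2 + x*cos(2*x) - sin(2*x)/2 - 3*cos(2*x)/4] = 4*x**3*sin(2*x)/3 - x**2*sin(2*x) + sin(2*x), which equals f(x).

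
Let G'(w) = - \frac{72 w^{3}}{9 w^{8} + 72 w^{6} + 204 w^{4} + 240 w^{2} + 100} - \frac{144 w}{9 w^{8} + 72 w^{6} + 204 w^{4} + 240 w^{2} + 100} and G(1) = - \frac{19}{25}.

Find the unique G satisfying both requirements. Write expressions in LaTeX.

G'(w) matches the chain-rule pattern g'(h)*h' with inner function h(w) = \frac{w^{4}}{2} + 2 w^{2} + \frac{5}{3}; substituting u = h(w) collapses the integral.
A general antiderivative is \frac{1}{\frac{w^{4}}{2} + 2 w^{2} + \frac{5}{3}} + C.
The condition gives C = - \frac{19}{25} - (\frac{6}{25}) = -1.
So G(w) = -1 + \frac{1}{\frac{w^{4}}{2} + 2 w^{2} + \frac{5}{3}}.
Check: d/dw[-1 + \frac{1}{\frac{w^{4}}{2} + 2 w^{2} + \frac{5}{3}}] = \frac{- 72 w^{3} - 144 w}{9 w^{8} + 72 w^{6} + 204 w^{4} + 240 w^{2} + 100}, which equals G'(w).

G(w) = -1 + \frac{1}{\frac{w^{4}}{2} + 2 w^{2} + \frac{5}{3}}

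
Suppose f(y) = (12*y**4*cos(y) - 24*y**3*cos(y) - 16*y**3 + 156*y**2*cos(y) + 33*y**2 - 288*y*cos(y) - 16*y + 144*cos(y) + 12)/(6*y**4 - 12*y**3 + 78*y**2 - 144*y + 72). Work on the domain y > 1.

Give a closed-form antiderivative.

An antiderivative F(y) passes only if d/dy[F] lands on f(y) exactly.
Check: d/dy[-(8*y*log(y**2/2 + 6) - 12*y*sin(y) - 8*log(y**2/2 + 6) + 12*sin(y) + 1)/(6*(y - 1))] = (12*y**4*cos(y) - 24*y**3*cos(y) - 16*y**3 + 156*y**2*cos(y) + 33*y**2 - 288*y*cos(y) - 16*y + 144*cos(y) + 12)/(6*y**4 - 12*y**3 + 78*y**2 - 144*y + 72) = f(y).

An antiderivative is F(y) = -(8*y*log(y**2/2 + 6) - 12*y*sin(y) - 8*log(y**2/2 + 6) + 12*sin(y) + 1)/(6*(y - 1)).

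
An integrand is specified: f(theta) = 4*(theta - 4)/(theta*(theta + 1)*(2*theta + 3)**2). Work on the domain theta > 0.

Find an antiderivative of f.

The denominator factors as theta*(theta + 1)*(2*theta + 3)**2; partial fractions split f into directly integrable pieces: -328/(9*(2*theta + 3)) - 88/(3*(2*theta + 3)**2) + 20/(theta + 1) - 16/(9*theta).
Check: d/dtheta[-16*log(theta)/9 + 20*log(theta + 1) - 164*log(theta + 3/2)/9 + 44/(6*theta + 9)] = (4*theta - 16)/(4*theta**4 + 16*theta**3 + 21*theta**2 + 9*theta), which equals f(theta).

An antiderivative is F(theta) = -16*log(theta)/9 + 20*log(theta + 1) - 164*log(theta + 3/2)/9 + 44/(6*theta + 9).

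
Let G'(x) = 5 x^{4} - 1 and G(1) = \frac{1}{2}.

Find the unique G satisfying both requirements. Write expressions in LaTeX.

G(x) = x^{5} - x + \frac{1}{2}

Recover the given G'(x) by differentiating a candidate G(x); any mismatch rules it out.
A general antiderivative is x^{5} - x + C.
The condition gives C = \frac{1}{2} - (0) = \frac{1}{2}.
So G(x) = x^{5} - x + \frac{1}{2}.
Check: d/dx[x^{5} - x + \frac{1}{2}] = 5 x^{4} - 1 = G'(x).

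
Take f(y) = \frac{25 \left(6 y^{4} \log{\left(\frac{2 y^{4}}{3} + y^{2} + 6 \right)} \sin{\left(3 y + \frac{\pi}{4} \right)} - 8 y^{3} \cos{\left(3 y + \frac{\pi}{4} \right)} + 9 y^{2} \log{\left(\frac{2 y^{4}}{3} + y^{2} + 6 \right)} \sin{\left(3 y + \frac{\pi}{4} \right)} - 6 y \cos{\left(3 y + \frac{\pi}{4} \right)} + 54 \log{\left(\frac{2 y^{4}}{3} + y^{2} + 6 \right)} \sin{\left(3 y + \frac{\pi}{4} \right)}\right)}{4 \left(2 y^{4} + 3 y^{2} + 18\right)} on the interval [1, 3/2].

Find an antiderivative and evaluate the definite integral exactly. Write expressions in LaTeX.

Antiderivative: F(y) = - \frac{25 \log{\left(\frac{2 y^{4}}{3} + y^{2} + 6 \right)} \cos{\left(3 y + \frac{\pi}{4} \right)}}{4}; value = \frac{25 \log{\left(\frac{23}{3} \right)} \cos{\left(\frac{\pi}{4} + 3 \right)}}{4} - \frac{25 \log{\left(\frac{93}{8} \right)} \cos{\left(\frac{\pi}{4} + \frac{9}{2} \right)}}{4}

Recognize the product-rule pattern: f = u'v + uv' with u = - \frac{25 \cos{\left(3 y + \frac{\pi}{4} \right)}}{4}, v = \log{\left(\frac{2 y^{4}}{3} + y^{2} + 6 \right)}, so integration by parts undoes it.
F(y) = - \frac{25 \log{\left(\frac{2 y^{4}}{3} + y^{2} + 6 \right)} \cos{\left(3 y + \frac{\pi}{4} \right)}}{4} is an antiderivative of f.
Check: d/dy[- \frac{25 \log{\left(\frac{2 y^{4}}{3} + y^{2} + 6 \right)} \cos{\left(3 y + \frac{\pi}{4} \right)}}{4}] = \frac{150 y^{4} \log{\left(\frac{2 y^{4}}{3} + y^{2} + 6 \right)} \sin{\left(3 y + \frac{\pi}{4} \right)} - 200 y^{3} \cos{\left(3 y + \frac{\pi}{4} \right)} + 225 y^{2} \log{\left(\frac{2 y^{4}}{3} + y^{2} + 6 \right)} \sin{\left(3 y + \frac{\pi}{4} \right)} - 150 y \cos{\left(3 y + \frac{\pi}{4} \right)} + 1350 \log{\left(\frac{2 y^{4}}{3} + y^{2} + 6 \right)} \sin{\left(3 y + \frac{\pi}{4} \right)}}{8 y^{4} + 12 y^{2} + 72}, which equals f(y).
F(3/2) = - \frac{25 \log{\left(\frac{93}{8} \right)} \cos{\left(\frac{\pi}{4} + \frac{9}{2} \right)}}{4}; F(1) = - \frac{25 \log{\left(\frac{23}{3} \right)} \cos{\left(\frac{\pi}{4} + 3 \right)}}{4}.
Integral = F(3/2) - F(1) = \frac{25 \log{\left(\frac{23}{3} \right)} \cos{\left(\frac{\pi}{4} + 3 \right)}}{4} - \frac{25 \log{\left(\frac{93}{8} \right)} \cos{\left(\frac{\pi}{4} + \frac{9}{2} \right)}}{4}.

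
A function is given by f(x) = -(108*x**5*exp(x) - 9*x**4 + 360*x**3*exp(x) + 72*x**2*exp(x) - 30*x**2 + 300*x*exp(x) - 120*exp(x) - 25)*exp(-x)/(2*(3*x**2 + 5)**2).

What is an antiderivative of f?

A first test for any F(x): its x-derivative must equal f(x) identically.
Check: d/dx[-(18*x**4*exp(x) + 30*x**2*exp(x) + 3*x**2 - 24*x*exp(x) + 5)*exp(-x)/(2*(3*x**2 + 5))] = (-108*x**5*exp(x) + 9*x**4 - 360*x**3*exp(x) - 72*x**2*exp(x) + 30*x**2 - 300*x*exp(x) + 120*exp(x) + 25)/(18*x**4*exp(x) + 60*x**2*exp(x) + 50*exp(x)), which equals f(x).

An antiderivative is F(x) = -(18*x**4*exp(x) + 30*x**2*exp(x) + 3*x**2 - 24*x*exp(x) + 5)*exp(-x)/(2*(3*x**2 + 5)).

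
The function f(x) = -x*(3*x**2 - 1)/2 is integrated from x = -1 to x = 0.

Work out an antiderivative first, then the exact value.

Whatever form F(x) takes, F'(x) = f(x) is non-negotiable.
F(x) = -3*x**4/8 + x**2/4 is an antiderivative of f.
Check: d/dx[-3*x**4/8 + x**2/4] = -3*x**3/2 + x/2, which equals f(x).
F(0) = 0; F(-1) = -1/8.
Integral = F(0) - F(-1) = 1/8.

Antiderivative: F(x) = -3*x**4/8 + x**2/4; value = 1/8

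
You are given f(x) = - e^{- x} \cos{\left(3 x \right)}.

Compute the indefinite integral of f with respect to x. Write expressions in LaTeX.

For F(x) to be correct the identity F'(x) - f(x) = 0 must hold.
Check: d/dx[- \frac{3 e^{- x} \sin{\left(3 x \right)}}{10} + \frac{e^{- x} \cos{\left(3 x \right)}}{10}] = - e^{- x} \cos{\left(3 x \right)} = f(x).

F(x) = - \frac{3 e^{- x} \sin{\left(3 x \right)}}{10} + \frac{e^{- x} \cos{\left(3 x \right)}}{10} + C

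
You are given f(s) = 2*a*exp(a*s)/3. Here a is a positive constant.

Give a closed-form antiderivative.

An antiderivative is F(s) = 2*exp(a*s)/3.

An antiderivative F(s) passes only if d/ds[F] lands on f(s) exactly.
Check: d/ds[2*exp(a*s)/3] = 2*a*exp(a*s)/3 = f(s).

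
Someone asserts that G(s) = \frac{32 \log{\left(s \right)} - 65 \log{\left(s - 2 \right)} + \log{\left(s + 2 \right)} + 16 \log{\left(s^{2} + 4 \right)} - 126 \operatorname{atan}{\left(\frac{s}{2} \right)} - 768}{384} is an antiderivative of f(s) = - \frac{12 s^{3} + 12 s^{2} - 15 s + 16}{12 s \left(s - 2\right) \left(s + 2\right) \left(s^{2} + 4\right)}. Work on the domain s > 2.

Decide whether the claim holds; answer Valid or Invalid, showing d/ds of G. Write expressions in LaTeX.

d/ds[G] = \frac{- 12 s^{3} - 12 s^{2} + 15 s - 16}{12 s^{5} - 192 s}
This equals f(s) exactly, so the claim holds.

Valid: G'(s) = f(s).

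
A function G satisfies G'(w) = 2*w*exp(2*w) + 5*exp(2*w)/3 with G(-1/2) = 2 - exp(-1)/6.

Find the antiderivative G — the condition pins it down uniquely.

G(w) = w*exp(2*w) + exp(2*w)/3 + 2

Recognize the product-rule pattern: G'(w) = u'v + uv' with u = w + 1/3, v = exp(2*w), so integration by parts undoes it.
A general antiderivative is (3*w + 1)*exp(2*w)/3 + C.
The condition gives C = 2 - exp(-1)/6 - (-exp(-1)/6) = 2.
So G(w) = w*exp(2*w) + exp(2*w)/3 + 2.
Check: d/dw[w*exp(2*w) + exp(2*w)/3 + 2] = 2*w*exp(2*w) + 5*exp(2*w)/3 = G'(w).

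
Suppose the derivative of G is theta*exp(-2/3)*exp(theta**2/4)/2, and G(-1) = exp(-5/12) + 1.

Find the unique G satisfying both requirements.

G'(theta) matches the chain-rule pattern g'(h)*h' with inner function h(theta) = theta**2/4 - 2/3; substituting u = h(theta) collapses the integral.
A general antiderivative is exp(theta**2/4 - 2/3) + C.
The condition gives C = exp(-5/12) + 1 - (exp(-5/12)) = 1.
So G(theta) = exp(theta**2/4 - 2/3) + 1.
Check: d/dtheta[exp(theta**2/4 - 2/3) + 1] = theta*exp(-2/3)*exp(theta**2/4)/2 = G'(theta).

G(theta) = exp(theta**2/4 - 2/3) + 1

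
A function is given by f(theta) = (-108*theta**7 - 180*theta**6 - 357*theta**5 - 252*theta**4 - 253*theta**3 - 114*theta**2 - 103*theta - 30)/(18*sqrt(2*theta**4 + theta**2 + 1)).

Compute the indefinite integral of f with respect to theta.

F(theta) = -(3*theta**2 + 3*theta + 5)**2*sqrt(2*theta**4 + theta**2 + 1)/18 + C

Recognize the product-rule pattern: f = u'v + uv' with u = -sqrt(2*theta**4 + theta**2 + 1)/2, v = (theta**2 + theta + 5/3)**2, so integration by parts undoes it.
Check: d/dtheta[-(3*theta**2 + 3*theta + 5)**2*sqrt(2*theta**4 + theta**2 + 1)/18] = (-108*theta**7 - 180*theta**6 - 357*theta**5 - 252*theta**4 - 253*theta**3 - 114*theta**2 - 103*theta - 30)/(18*sqrt(2*theta**4 + theta**2 + 1)) = f(theta).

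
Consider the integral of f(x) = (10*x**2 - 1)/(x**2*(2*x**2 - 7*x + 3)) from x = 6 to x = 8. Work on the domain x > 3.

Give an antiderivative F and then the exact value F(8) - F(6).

The denominator factors as x**2*(x - 3)*(2*x - 1); partial fractions split f into directly integrable pieces: -12/(5*(2*x - 1)) + 89/(45*(x - 3)) - 7/(9*x) - 1/(3*x**2).
F(x) = (-35*x*log(x) + 89*x*log(x - 3) - 54*x*log(x - 1/2) + 15)/(45*x) is an antiderivative of f.
Check: d/dx[(-35*x*log(x) + 89*x*log(x - 3) - 54*x*log(x - 1/2) + 15)/(45*x)] = (10*x**2 - 1)/(2*x**4 - 7*x**3 + 3*x**2), which equals f(x).
F(8) = -6*log(15/2)/5 - 7*log(8)/9 + 1/24 + 89*log(5)/45; F(6) = -6*log(11/2)/5 - 7*log(6)/9 + 1/18 + 89*log(3)/45.
Integral = F(8) - F(6) = -6*log(15/2)/5 - 89*log(3)/45 - 7*log(8)/9 - 1/72 + 7*log(6)/9 + 6*log(11/2)/5 + 89*log(5)/45.

Antiderivative: F(x) = (-35*x*log(x) + 89*x*log(x - 3) - 54*x*log(x - 1/2) + 15)/(45*x); value = -6*log(15/2)/5 - 89*log(3)/45 - 7*log(8)/9 - 1/72 + 7*log(6)/9 + 6*log(11/2)/5 + 89*log(5)/45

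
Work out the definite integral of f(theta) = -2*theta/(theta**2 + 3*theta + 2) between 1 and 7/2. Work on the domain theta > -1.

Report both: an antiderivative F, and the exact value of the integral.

The denominator factors as (theta + 1)*(theta + 2); partial fractions split f into directly integrable pieces: -4/(theta + 2) + 2/(theta + 1).
F(theta) = 2*(log(theta + 1) - 2*log(theta + 2)) is an antiderivative of f.
Check: d/dtheta[2*(log(theta + 1) - 2*log(theta + 2))] = -2*theta/(theta**2 + 3*theta + 2) = f(theta).
F(7/2) = -4*log(11/2) + 2*log(9/2); F(1) = -4*log(3) + 2*log(2).
Integral = F(7/2) - F(1) = -4*log(11/2) - 2*log(2) + 2*log(9/2) + 4*log(3).

Antiderivative: F(theta) = 2*(log(theta + 1) - 2*log(theta + 2)); value = -4*log(11/2) - 2*log(2) + 2*log(9/2) + 4*log(3)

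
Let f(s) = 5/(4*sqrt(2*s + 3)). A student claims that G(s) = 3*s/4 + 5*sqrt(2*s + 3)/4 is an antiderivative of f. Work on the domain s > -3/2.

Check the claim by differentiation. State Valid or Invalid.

d/ds[G] = (3*sqrt(2*s + 3) + 5)/(4*sqrt(2*s + 3))
d/ds[G] - f(s) = 3/4 != 0.

Invalid: d/ds[G] - f = 3/4, which is not 0.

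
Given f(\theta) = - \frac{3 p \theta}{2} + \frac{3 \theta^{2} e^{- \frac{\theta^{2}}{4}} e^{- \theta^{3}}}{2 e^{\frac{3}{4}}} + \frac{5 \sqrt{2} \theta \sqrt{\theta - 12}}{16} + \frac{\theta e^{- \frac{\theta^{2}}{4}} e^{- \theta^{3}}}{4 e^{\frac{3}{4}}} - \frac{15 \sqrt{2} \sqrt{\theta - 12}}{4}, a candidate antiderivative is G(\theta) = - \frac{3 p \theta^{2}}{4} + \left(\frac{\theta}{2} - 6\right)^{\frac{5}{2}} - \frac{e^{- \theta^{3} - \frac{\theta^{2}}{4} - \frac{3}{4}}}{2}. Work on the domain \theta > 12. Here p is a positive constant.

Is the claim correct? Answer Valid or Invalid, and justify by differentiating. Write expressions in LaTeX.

d/d\theta[G] = \frac{\sqrt{2} \left(- 12 \sqrt{2} p \theta e^{\frac{3}{4}} e^{\frac{\theta^{2}}{4}} e^{\theta^{3}} + 12 \sqrt{2} \theta^{2} + 5 \theta \sqrt{\theta - 12} e^{\frac{3}{4}} e^{\frac{\theta^{2}}{4}} e^{\theta^{3}} + 2 \sqrt{2} \theta - 60 \sqrt{\theta - 12} e^{\frac{3}{4}} e^{\frac{\theta^{2}}{4}} e^{\theta^{3}}\right) e^{- \frac{\theta^{2}}{4}} e^{- \theta^{3}}}{16 e^{\frac{3}{4}}}
This equals f(\theta) exactly, so the claim holds.

Valid - the claim checks out under differentiation.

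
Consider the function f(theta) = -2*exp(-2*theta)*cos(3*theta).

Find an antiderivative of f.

An antiderivative is F(theta) = -6*exp(-2*theta)*sin(3*theta)/13 + 4*exp(-2*theta)*cos(3*theta)/13.

For F(theta) to be correct the identity F'(theta) - f(theta) = 0 must hold.
Check: d/dtheta[-6*exp(-2*theta)*sin(3*theta)/13 + 4*exp(-2*theta)*cos(3*theta)/13] = -2*exp(-2*theta)*cos(3*theta) = f(theta).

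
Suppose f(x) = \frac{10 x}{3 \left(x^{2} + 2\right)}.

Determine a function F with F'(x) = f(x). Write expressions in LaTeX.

f matches the chain-rule pattern g'(h)*h' with inner function h(x) = \frac{3 x^{2}}{2} + 3; substituting u = h(x) collapses the integral.
Check: d/dx[\frac{5 \log{\left(\frac{3 x^{2}}{2} + 3 \right)}}{3}] = \frac{10 x}{3 x^{2} + 6}, which equals f(x).

An antiderivative is F(x) = \frac{5 \log{\left(\frac{3 x^{2}}{2} + 3 \right)}}{3}.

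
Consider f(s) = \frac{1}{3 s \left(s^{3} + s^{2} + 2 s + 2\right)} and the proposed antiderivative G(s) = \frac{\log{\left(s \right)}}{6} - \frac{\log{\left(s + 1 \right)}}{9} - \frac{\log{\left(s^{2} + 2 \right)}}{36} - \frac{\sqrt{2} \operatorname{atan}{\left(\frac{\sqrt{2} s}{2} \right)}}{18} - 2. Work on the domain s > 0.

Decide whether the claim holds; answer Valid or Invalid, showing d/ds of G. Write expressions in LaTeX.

Valid. The derivative of G reproduces f.

d/ds[G] = \frac{1}{3 s^{4} + 3 s^{3} + 6 s^{2} + 6 s}
This equals f(s) exactly, so the claim holds.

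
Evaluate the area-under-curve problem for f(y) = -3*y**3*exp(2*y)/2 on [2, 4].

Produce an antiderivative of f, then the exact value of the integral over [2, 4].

Antiderivative: F(y) = 3*(-4*y**3 + 6*y**2 - 6*y + 3)*exp(2*y)/16; value = -543*exp(8)/16 + 51*exp(4)/16

f has the shape u'v + uv' for u = -3*y**3/4 + 9*y**2/8 - 9*y/8 + 9/16 and v = exp(2*y) — it is the derivative of the product u*v.
F(y) = 3*(-4*y**3 + 6*y**2 - 6*y + 3)*exp(2*y)/16 is an antiderivative of f.
Check: d/dy[3*(-4*y**3 + 6*y**2 - 6*y + 3)*exp(2*y)/16] = -3*y**3*exp(2*y)/2 = f(y).
F(4) = -543*exp(8)/16; F(2) = -51*exp(4)/16.
Integral = F(4) - F(2) = -543*exp(8)/16 + 51*exp(4)/16.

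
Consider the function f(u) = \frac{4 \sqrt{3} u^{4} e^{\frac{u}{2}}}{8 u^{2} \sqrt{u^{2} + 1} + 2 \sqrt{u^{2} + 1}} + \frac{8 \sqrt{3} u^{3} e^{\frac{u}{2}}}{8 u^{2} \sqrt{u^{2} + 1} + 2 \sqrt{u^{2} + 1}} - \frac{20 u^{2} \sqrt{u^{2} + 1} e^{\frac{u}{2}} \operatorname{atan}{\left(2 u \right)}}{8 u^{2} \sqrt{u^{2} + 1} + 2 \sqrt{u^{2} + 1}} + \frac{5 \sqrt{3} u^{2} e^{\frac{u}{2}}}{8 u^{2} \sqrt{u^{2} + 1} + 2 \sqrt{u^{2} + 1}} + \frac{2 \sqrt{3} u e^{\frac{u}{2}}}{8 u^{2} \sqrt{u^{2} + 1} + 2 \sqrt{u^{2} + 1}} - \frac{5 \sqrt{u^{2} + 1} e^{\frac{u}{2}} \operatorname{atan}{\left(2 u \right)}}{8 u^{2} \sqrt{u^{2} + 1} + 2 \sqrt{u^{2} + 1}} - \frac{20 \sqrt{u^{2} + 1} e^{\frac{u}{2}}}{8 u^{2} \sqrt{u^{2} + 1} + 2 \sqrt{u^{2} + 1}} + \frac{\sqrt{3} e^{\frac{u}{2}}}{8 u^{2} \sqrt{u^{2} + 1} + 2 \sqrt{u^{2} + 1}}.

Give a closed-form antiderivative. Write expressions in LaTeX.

f has the shape v'r + vr' for v = \sqrt{3 u^{2} + 3} - 5 \operatorname{atan}{\left(2 u \right)} and r = e^{\frac{u}{2}} — it is the derivative of the product v*r.
Check: d/du[\sqrt{3 u^{2} + 3} e^{\frac{u}{2}} - 5 e^{\frac{u}{2}} \operatorname{atan}{\left(2 u \right)}] = \frac{4 \sqrt{3} u^{4} e^{\frac{u}{2}} + 8 \sqrt{3} u^{3} e^{\frac{u}{2}} - 20 u^{2} \sqrt{u^{2} + 1} e^{\frac{u}{2}} \operatorname{atan}{\left(2 u \right)} + 5 \sqrt{3} u^{2} e^{\frac{u}{2}} + 2 \sqrt{3} u e^{\frac{u}{2}} - 5 \sqrt{u^{2} + 1} e^{\frac{u}{2}} \operatorname{atan}{\left(2 u \right)} - 20 \sqrt{u^{2} + 1} e^{\frac{u}{2}} + \sqrt{3} e^{\frac{u}{2}}}{8 u^{2} \sqrt{u^{2} + 1} + 2 \sqrt{u^{2} + 1}}, which equals f(u).

An antiderivative is F(u) = \sqrt{3 u^{2} + 3} e^{\frac{u}{2}} - 5 e^{\frac{u}{2}} \operatorname{atan}{\left(2 u \right)}.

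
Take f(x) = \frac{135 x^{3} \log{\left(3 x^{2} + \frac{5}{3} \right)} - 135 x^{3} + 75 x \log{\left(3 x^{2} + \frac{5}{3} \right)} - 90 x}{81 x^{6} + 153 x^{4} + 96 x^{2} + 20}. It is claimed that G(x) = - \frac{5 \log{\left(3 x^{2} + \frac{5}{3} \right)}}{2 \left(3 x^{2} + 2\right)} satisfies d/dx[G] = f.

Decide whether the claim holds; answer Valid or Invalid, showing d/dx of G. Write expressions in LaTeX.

Valid: G'(x) = f(x).

d/dx[G] = \frac{135 x^{3} \log{\left(3 x^{2} + \frac{5}{3} \right)} - 135 x^{3} + 75 x \log{\left(3 x^{2} + \frac{5}{3} \right)} - 90 x}{81 x^{6} + 153 x^{4} + 96 x^{2} + 20}
This equals f(x) exactly, so the claim holds.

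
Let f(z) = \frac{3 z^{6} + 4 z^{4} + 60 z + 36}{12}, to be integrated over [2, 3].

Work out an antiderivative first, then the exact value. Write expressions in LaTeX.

Check any antiderivative F(z) by computing F'(z) and comparing it with f(z).
F(z) = \frac{z \left(15 z^{6} + 28 z^{4} + 1050 z + 1260\right)}{420} is an antiderivative of f.
Check: d/dz[\frac{z \left(15 z^{6} + 28 z^{4} + 1050 z + 1260\right)}{420}] = \frac{z^{6}}{4} + \frac{z^{4}}{3} + 5 z + 3, which equals f(z).
F(3) = \frac{17613}{140}; F(2) = \frac{2384}{105}.
Integral = F(3) - F(2) = \frac{43303}{420}.

Antiderivative: F(z) = \frac{z \left(15 z^{6} + 28 z^{4} + 1050 z + 1260\right)}{420}; value = \frac{43303}{420}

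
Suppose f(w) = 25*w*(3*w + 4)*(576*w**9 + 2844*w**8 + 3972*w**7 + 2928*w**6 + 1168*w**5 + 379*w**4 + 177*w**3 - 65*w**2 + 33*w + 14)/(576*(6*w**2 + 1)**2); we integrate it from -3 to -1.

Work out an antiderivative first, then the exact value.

Recognize the product-rule pattern: f = u'v + uv' with u = (5*w**2/4 + 5*w/3)**2/4, v = 2*w**4/3 + 3*w**3 + 5*w**2/2 + w - 5/4 + 1/(2*w**2 + 1/3), so integration by parts undoes it.
F(w) = (5*w**2/4 + 5*w/3)**2*(2*w**4/3 + 3*w**3 + 5*w**2/2 + w - 5/4 + 1/(2*w**2 + 1/3))/4 is an antiderivative of f.
Check: d/dw[(5*w**2/4 + 5*w/3)**2*(2*w**4/3 + 3*w**3 + 5*w**2/2 + w - 5/4 + 1/(2*w**2 + 1/3))/4] = (43200*w**11 + 270900*w**10 + 582300*w**9 + 616800*w**8 + 380400*w**7 + 145225*w**6 + 51175*w**5 + 12825*w**4 - 4025*w**3 + 4350*w**2 + 1400*w)/(20736*w**4 + 6912*w**2 + 576), which equals f(w).
F(-1) = -3475/48384; F(-3) = -239125/2816.
Integral = F(-1) - F(-3) = 2822275/33264.

Antiderivative: F(w) = (5*w**2/4 + 5*w/3)**2*(2*w**4/3 + 3*w**3 + 5*w**2/2 + w - 5/4 + 1/(2*w**2 + 1/3))/4; value = 2822275/33264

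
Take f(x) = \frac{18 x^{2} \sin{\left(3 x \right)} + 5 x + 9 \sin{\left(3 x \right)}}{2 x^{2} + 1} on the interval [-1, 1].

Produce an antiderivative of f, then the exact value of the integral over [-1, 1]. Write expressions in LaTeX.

Check any antiderivative F(x) by computing F'(x) and comparing it with f(x).
F(x) = \frac{5 \log{\left(2 x^{2} + 1 \right)}}{4} - 3 \cos{\left(3 x \right)} is an antiderivative of f.
Check: d/dx[\frac{5 \log{\left(2 x^{2} + 1 \right)}}{4} - 3 \cos{\left(3 x \right)}] = \frac{18 x^{2} \sin{\left(3 x \right)} + 5 x + 9 \sin{\left(3 x \right)}}{2 x^{2} + 1} = f(x).
F(1) = \frac{5 \log{\left(3 \right)}}{4} - 3 \cos{\left(3 \right)}; F(-1) = \frac{5 \log{\left(3 \right)}}{4} - 3 \cos{\left(3 \right)}.
Integral = F(1) - F(-1) = 0.

Antiderivative: F(x) = \frac{5 \log{\left(2 x^{2} + 1 \right)}}{4} - 3 \cos{\left(3 x \right)}; value = 0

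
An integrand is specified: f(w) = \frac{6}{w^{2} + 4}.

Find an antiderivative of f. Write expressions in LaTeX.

An antiderivative is F(w) = 3 \operatorname{atan}{\left(\frac{w}{2} \right)}.

An antiderivative F(w) passes only if d/dw[F] lands on f(w) exactly.
Check: d/dw[3 \operatorname{atan}{\left(\frac{w}{2} \right)}] = \frac{6}{w^{2} + 4} = f(w).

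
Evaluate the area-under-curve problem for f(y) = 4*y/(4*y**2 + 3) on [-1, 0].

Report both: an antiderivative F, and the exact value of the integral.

Antiderivative: F(y) = log(2*y**2 + 3/2)/2; value = -log(7/2)/2 + log(3/2)/2

The substitution u = 2*y**2 + 3/2 works: f is exactly (dF/du)*(du/dy) for that inner function.
F(y) = log(2*y**2 + 3/2)/2 is an antiderivative of f.
Check: d/dy[log(2*y**2 + 3/2)/2] = 4*y/(4*y**2 + 3) = f(y).
F(0) = log(3/2)/2; F(-1) = log(7/2)/2.
Integral = F(0) - F(-1) = -log(7/2)/2 + log(3/2)/2.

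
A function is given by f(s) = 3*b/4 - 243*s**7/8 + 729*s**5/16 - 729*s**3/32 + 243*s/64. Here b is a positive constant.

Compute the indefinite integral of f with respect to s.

F(s) = 3*b*s/4 - 243*s**8/64 + 243*s**6/32 - 729*s**4/128 + 243*s**2/128 + C

The integrand splits into summands that can be handled one at a time.
Check: d/ds[3*b*s/4 - 243*s**8/64 + 243*s**6/32 - 729*s**4/128 + 243*s**2/128] = 3*b/4 - 243*s**7/8 + 729*s**5/16 - 729*s**3/32 + 243*s/64 = f(s).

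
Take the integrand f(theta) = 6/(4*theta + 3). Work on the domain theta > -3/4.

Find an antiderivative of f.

An antiderivative F(theta) passes only if d/dtheta[F] lands on f(theta) exactly.
Check: d/dtheta[3*log(4*theta + 3)/2] = 6/(4*theta + 3) = f(theta).

An antiderivative is F(theta) = 3*log(4*theta + 3)/2.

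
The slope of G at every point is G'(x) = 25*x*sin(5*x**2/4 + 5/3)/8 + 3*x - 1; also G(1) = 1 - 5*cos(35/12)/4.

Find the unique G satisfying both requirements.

G(x) = 3*x**2/2 - x - 5*cos(5*x**2/4 + 5/3)/4 + 1/2

Integrate term by term and add the pieces.
A general antiderivative is 3*x**2/2 - x - 5*cos(5*x**2/4 + 5/3)/4 + C.
The condition gives C = 1 - 5*cos(35/12)/4 - (1/2 - 5*cos(35/12)/4) = 1/2.
So G(x) = 3*x**2/2 - x - 5*cos(5*x**2/4 + 5/3)/4 + 1/2.
Check: d/dx[3*x**2/2 - x - 5*cos(5*x**2/4 + 5/3)/4 + 1/2] = 25*x*sin(5*x**2/4 + 5/3)/8 + 3*x - 1 = G'(x).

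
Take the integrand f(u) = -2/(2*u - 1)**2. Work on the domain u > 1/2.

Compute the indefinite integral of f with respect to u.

A first test for any F(u): its u-derivative must equal f(u) identically.
Check: d/du[1/(2*u - 1)] = -2/(4*u**2 - 4*u + 1), which equals f(u).

F(u) = 1/(2*u - 1) + C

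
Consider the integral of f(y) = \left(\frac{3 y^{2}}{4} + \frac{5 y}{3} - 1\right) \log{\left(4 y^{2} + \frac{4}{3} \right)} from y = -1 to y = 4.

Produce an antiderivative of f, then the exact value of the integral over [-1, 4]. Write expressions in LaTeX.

Antiderivative: F(y) = \frac{9 y^{3} \log{\left(4 y^{2} + \frac{4}{3} \right)} - 6 y^{3} + 30 y^{2} \log{\left(4 y^{2} + \frac{4}{3} \right)} - 30 y^{2} - 36 y \log{\left(4 y^{2} + \frac{4}{3} \right)} + 78 y + 10 \log{\left(y^{2} + \frac{1}{3} \right)} - 26 \sqrt{3} \operatorname{atan}{\left(\sqrt{3} y \right)}}{36}; value = - \frac{25}{2} - \frac{19 \log{\left(\frac{16}{3} \right)}}{12} - \frac{13 \sqrt{3} \operatorname{atan}{\left(4 \sqrt{3} \right)}}{18} - \frac{13 \sqrt{3} \pi}{54} - \frac{5 \log{\left(\frac{4}{3} \right)}}{18} + \frac{5 \log{\left(\frac{49}{3} \right)}}{18} + \frac{76 \log{\left(\frac{196}{3} \right)}}{3}

A first test for any F(y): its y-derivative must equal f(y) identically.
F(y) = \frac{9 y^{3} \log{\left(4 y^{2} + \frac{4}{3} \right)} - 6 y^{3} + 30 y^{2} \log{\left(4 y^{2} + \frac{4}{3} \right)} - 30 y^{2} - 36 y \log{\left(4 y^{2} + \frac{4}{3} \right)} + 78 y + 10 \log{\left(y^{2} + \frac{1}{3} \right)} - 26 \sqrt{3} \operatorname{atan}{\left(\sqrt{3} y \right)}}{36} is an antiderivative of f.
Check: d/dy[\frac{9 y^{3} \log{\left(4 y^{2} + \frac{4}{3} \right)} - 6 y^{3} + 30 y^{2} \log{\left(4 y^{2} + \frac{4}{3} \right)} - 30 y^{2} - 36 y \log{\left(4 y^{2} + \frac{4}{3} \right)} + 78 y + 10 \log{\left(y^{2} + \frac{1}{3} \right)} - 26 \sqrt{3} \operatorname{atan}{\left(\sqrt{3} y \right)}}{36}] = \frac{3 y^{2} \log{\left(y^{2} + \frac{1}{3} \right)}}{4} + \frac{3 y^{2} \log{\left(2 \right)}}{2} + \frac{5 y \log{\left(y^{2} + \frac{1}{3} \right)}}{3} + \frac{10 y \log{\left(2 \right)}}{3} - \log{\left(y^{2} + \frac{1}{3} \right)} - 2 \log{\left(2 \right)}, which equals f(y).
F(4) = - \frac{46}{3} - \frac{13 \sqrt{3} \operatorname{atan}{\left(4 \sqrt{3} \right)}}{18} + \frac{5 \log{\left(\frac{49}{3} \right)}}{18} + \frac{76 \log{\left(\frac{196}{3} \right)}}{3}; F(-1) = - \frac{17}{6} + \frac{5 \log{\left(\frac{4}{3} \right)}}{18} + \frac{13 \sqrt{3} \pi}{54} + \frac{19 \log{\left(\frac{16}{3} \right)}}{12}.
Integral = F(4) - F(-1) = - \frac{25}{2} - \frac{19 \log{\left(\frac{16}{3} \right)}}{12} - \frac{13 \sqrt{3} \operatorname{atan}{\left(4 \sqrt{3} \right)}}{18} - \frac{13 \sqrt{3} \pi}{54} - \frac{5 \log{\left(\frac{4}{3} \right)}}{18} + \frac{5 \log{\left(\frac{49}{3} \right)}}{18} + \frac{76 \log{\left(\frac{196}{3} \right)}}{3}.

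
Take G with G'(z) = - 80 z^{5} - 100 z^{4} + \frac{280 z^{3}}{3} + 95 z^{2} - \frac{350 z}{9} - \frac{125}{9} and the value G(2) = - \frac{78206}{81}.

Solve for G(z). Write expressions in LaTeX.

G(z) = - \frac{1080 z^{6} + 1620 z^{5} - 1890 z^{4} - 2565 z^{3} + 1575 z^{2} + 1125 z - 544}{81}

G'(z) matches the chain-rule pattern g'(h)*h' with inner function h(z) = 2 z^{2} + z - \frac{5}{3}; substituting u = h(z) collapses the integral.
A general antiderivative is - \frac{5 \left(2 z^{2} + z - \frac{5}{3}\right)^{3}}{3} + C.
The condition gives C = - \frac{78206}{81} - (- \frac{78125}{81}) = -1.
So G(z) = - \frac{1080 z^{6} + 1620 z^{5} - 1890 z^{4} - 2565 z^{3} + 1575 z^{2} + 1125 z - 544}{81}.
Check: d/dz[- \frac{1080 z^{6} + 1620 z^{5} - 1890 z^{4} - 2565 z^{3} + 1575 z^{2} + 1125 z - 544}{81}] = - 80 z^{5} - 100 z^{4} + \frac{280 z^{3}}{3} + 95 z^{2} - \frac{350 z}{9} - \frac{125}{9} = G'(z).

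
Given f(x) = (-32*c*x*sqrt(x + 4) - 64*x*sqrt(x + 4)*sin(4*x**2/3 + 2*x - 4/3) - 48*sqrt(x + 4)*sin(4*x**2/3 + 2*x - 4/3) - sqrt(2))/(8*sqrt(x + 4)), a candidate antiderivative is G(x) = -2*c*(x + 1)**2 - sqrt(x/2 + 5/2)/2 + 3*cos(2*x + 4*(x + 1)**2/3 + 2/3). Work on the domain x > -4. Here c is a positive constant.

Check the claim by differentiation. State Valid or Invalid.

Invalid: d/dx[G] - f = (-32*c*sqrt(x + 4)*sqrt(x + 5) + 64*x*sqrt(x + 4)*sqrt(x + 5)*sin(4*x**2/3 + 2*x - 4/3) - 64*x*sqrt(x + 4)*sqrt(x + 5)*sin(4*x**2/3 + 14*x/3 + 2) + 48*sqrt(x + 4)*sqrt(x + 5)*sin(4*x**2/3 + 2*x - 4/3) - 112*sqrt(x + 4)*sqrt(x + 5)*sin(4*x**2/3 + 14*x/3 + 2) - sqrt(2)*sqrt(x + 4) + sqrt(2)*sqrt(x + 5))/(8*sqrt(x + 4)*sqrt(x + 5)), which is not 0.

d/dx[G] = (-32*c*x*sqrt(x + 5) - 32*c*sqrt(x + 5) - 64*x*sqrt(x + 5)*sin(4*x**2/3 + 14*x/3 + 2) - 112*sqrt(x + 5)*sin(4*x**2/3 + 14*x/3 + 2) - sqrt(2))/(8*sqrt(x + 5))
d/dx[G] - f(x) = (-32*c*sqrt(x + 4)*sqrt(x + 5) + 64*x*sqrt(x + 4)*sqrt(x + 5)*sin(4*x**2/3 + 2*x - 4/3) - 64*x*sqrt(x + 4)*sqrt(x + 5)*sin(4*x**2/3 + 14*x/3 + 2) + 48*sqrt(x + 4)*sqrt(x + 5)*sin(4*x**2/3 + 2*x - 4/3) - 112*sqrt(x + 4)*sqrt(x + 5)*sin(4*x**2/3 + 14*x/3 + 2) - sqrt(2)*sqrt(x + 4) + sqrt(2)*sqrt(x + 5))/(8*sqrt(x + 4)*sqrt(x + 5)) != 0.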